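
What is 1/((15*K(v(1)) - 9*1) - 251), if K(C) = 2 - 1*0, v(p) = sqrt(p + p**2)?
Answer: -1/230 ≈ -0.0043478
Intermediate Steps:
K(C) = 2 (K(C) = 2 + 0 = 2)
1/((15*K(v(1)) - 9*1) - 251) = 1/((15*2 - 9*1) - 251) = 1/((30 - 9) - 251) = 1/(21 - 251) = 1/(-230) = -1/230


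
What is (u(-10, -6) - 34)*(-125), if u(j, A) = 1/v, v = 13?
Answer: 55125/13 ≈ 4240.4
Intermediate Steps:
u(j, A) = 1/13
(u(-10, -6) - 34)*(-125) = (1/13 - 34)*(-125) = -441/13*(-125) = 55125/13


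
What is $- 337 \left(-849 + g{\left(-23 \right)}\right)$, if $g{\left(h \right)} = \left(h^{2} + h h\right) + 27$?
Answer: $-79532$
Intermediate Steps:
$g{\left(h \right)} = 27 + 2 h^{2}$ ($g{\left(h \right)} = \left(h^{2} + h^{2}\right) + 27 = 2 h^{2} + 27 = 27 + 2 h^{2}$)
$- 337 \left(-849 + g{\left(-23 \right)}\right) = - 337 \left(-849 + \left(27 + 2 \left(-23\right)^{2}\right)\right) = - 337 \left(-849 + \left(27 + 2 \cdot 529\right)\right) = - 337 \left(-849 + \left(27 + 1058\right)\right) = - 337 \left(-849 + 1085\right) = \left(-337\right) 236 = -79532$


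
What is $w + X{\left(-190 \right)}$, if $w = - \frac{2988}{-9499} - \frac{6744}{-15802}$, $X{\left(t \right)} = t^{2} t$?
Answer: $- \frac{514778861902184}{75051599} \approx -6.859 \cdot 10^{6}$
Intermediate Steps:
$X{\left(t \right)} = t^{3}$
$w = \frac{55638816}{75051599}$ ($w = \left(-2988\right) \left(- \frac{1}{9499}\right) - - \frac{3372}{7901} = \frac{2988}{9499} + \frac{3372}{7901} = \frac{55638816}{75051599} \approx 0.74134$)
$w + X{\left(-190 \right)} = \frac{55638816}{75051599} + \left(-190\right)^{3} = \frac{55638816}{75051599} - 6859000 = - \frac{514778861902184}{75051599}$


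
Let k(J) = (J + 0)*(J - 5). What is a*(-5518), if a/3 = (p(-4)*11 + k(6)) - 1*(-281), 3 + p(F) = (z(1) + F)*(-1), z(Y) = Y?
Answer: -4750998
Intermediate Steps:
p(F) = -4 - F (p(F) = -3 + (1 + F)*(-1) = -3 + (-1 - F) = -4 - F)
k(J) = J*(-5 + J)
a = 861 (a = 3*(((-4 - 1*(-4))*11 + 6*(-5 + 6)) - 1*(-281)) = 3*(((-4 + 4)*11 + 6*1) + 281) = 3*((0*11 + 6) + 281) = 3*((0 + 6) + 281) = 3*(6 + 281) = 3*287 = 861)
a*(-5518) = 861*(-5518) = -4750998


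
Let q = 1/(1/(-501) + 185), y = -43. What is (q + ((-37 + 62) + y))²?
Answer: 2781593531721/8590323856 ≈ 323.81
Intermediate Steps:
q = 501/92684 (q = 1/(-1/501 + 185) = 1/(92684/501) = 501/92684 ≈ 0.0054055)
(q + ((-37 + 62) + y))² = (501/92684 + ((-37 + 62) - 43))² = (501/92684 + (25 - 43))² = (501/92684 - 18)² = (-1667811/92684)² = 2781593531721/8590323856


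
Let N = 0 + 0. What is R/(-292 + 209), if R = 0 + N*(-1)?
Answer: 0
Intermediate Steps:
N = 0
R = 0 (R = 0 + 0*(-1) = 0 + 0 = 0)
R/(-292 + 209) = 0/(-292 + 209) = 0/(-83) = -1/83*0 = 0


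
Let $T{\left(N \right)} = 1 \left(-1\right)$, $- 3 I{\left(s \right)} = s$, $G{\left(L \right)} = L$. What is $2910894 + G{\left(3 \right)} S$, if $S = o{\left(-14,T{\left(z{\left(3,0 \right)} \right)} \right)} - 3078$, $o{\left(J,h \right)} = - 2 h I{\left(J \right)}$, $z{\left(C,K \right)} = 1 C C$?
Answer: $2901688$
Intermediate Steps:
$I{\left(s \right)} = - \frac{s}{3}$
$z{\left(C,K \right)} = C^{2}$ ($z{\left(C,K \right)} = C C = C^{2}$)
$T{\left(N \right)} = -1$
$o{\left(J,h \right)} = \frac{2 J h}{3}$ ($o{\left(J,h \right)} = - 2 h \left(- \frac{J}{3}\right) = \frac{2 J h}{3}$)
$S = - \frac{9206}{3}$ ($S = \frac{2}{3} \left(-14\right) \left(-1\right) - 3078 = \frac{28}{3} - 3078 = - \frac{9206}{3} \approx -3068.7$)
$2910894 + G{\left(3 \right)} S = 2910894 + 3 \left(- \frac{9206}{3}\right) = 2910894 - 9206 = 2901688$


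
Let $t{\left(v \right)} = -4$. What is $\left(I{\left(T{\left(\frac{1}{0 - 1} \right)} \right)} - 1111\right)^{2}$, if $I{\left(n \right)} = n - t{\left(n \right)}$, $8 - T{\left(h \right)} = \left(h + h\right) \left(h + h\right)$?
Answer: $1216609$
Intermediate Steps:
$T{\left(h \right)} = 8 - 4 h^{2}$ ($T{\left(h \right)} = 8 - \left(h + h\right) \left(h + h\right) = 8 - 2 h 2 h = 8 - 4 h^{2}$)
$I{\left(n \right)} = 4 + n$ ($I{\left(n \right)} = n - -4 = n + 4 = 4 + n$)
$\left(I{\left(T{\left(\frac{1}{0 - 1} \right)} \right)} - 1111\right)^{2} = \left(\left(4 + \left(8 - 4 \left(\frac{1}{0 - 1}\right)^{2}\right)\right) - 1111\right)^{2} = \left(\left(4 + \left(8 - 4 \left(\frac{1}{-1}\right)^{2}\right)\right) - 1111\right)^{2} = \left(\left(4 + \left(8 - 4 \left(-1\right)^{2}\right)\right) - 1111\right)^{2} = \left(\left(4 + \left(8 - 4\right)\right) - 1111\right)^{2} = \left(\left(4 + 4\right) - 1111\right)^{2} = \left(8 - 1111\right)^{2} = \left(-1103\right)^{2} = 1216609$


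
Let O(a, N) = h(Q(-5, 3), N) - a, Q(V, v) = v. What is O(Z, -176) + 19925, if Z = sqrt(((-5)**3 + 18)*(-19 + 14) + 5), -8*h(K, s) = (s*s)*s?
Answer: 701397 - 6*sqrt(15) ≈ 7.0137e+5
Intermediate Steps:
h(K, s) = -s**3/8 (h(K, s) = -s*s*s/8 = -s**2*s/8 = -s**3/8)
Z = 6*sqrt(15) (Z = sqrt((-125 + 18)*(-5) + 5) = sqrt(-107*(-5) + 5) = sqrt(535 + 5) = sqrt(540) = 6*sqrt(15) ≈ 23.238)
O(a, N) = -a - N**3/8 (O(a, N) = -N**3/8 - a = -a - N**3/8)
O(Z, -176) + 19925 = (-6*sqrt(15) - 1/8*(-176)**3) + 19925 = (-6*sqrt(15) - 1/8*(-5451776)) + 19925 = (-6*sqrt(15) + 681472) + 19925 = (681472 - 6*sqrt(15)) + 19925 = 701397 - 6*sqrt(15)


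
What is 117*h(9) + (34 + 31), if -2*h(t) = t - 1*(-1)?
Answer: -520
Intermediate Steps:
h(t) = -½ - t/2 (h(t) = -(t - 1*(-1))/2 = -(t + 1)/2 = -(1 + t)/2 = -½ - t/2)
117*h(9) + (34 + 31) = 117*(-½ - ½*9) + (34 + 31) = 117*(-½ - 9/2) + 65 = 117*(-5) + 65 = -585 + 65 = -520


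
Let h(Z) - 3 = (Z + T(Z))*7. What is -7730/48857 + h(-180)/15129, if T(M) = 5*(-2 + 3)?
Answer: -176650424/739157553 ≈ -0.23899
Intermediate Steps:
T(M) = 5 (T(M) = 5*1 = 5)
h(Z) = 38 + 7*Z (h(Z) = 3 + (Z + 5)*7 = 3 + (5 + Z)*7 = 3 + (35 + 7*Z) = 38 + 7*Z)
-7730/48857 + h(-180)/15129 = -7730/48857 + (38 + 7*(-180))/15129 = -7730*1/48857 + (38 - 1260)*(1/15129) = -7730/48857 - 1222*1/15129 = -7730/48857 - 1222/15129 = -176650424/739157553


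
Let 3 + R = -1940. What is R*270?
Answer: -524610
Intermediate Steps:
R = -1943 (R = -3 - 1940 = -1943)
R*270 = -1943*270 = -524610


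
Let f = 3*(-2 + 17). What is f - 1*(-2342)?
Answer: 2387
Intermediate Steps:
f = 45 (f = 3*15 = 45)
f - 1*(-2342) = 45 - 1*(-2342) = 45 + 2342 = 2387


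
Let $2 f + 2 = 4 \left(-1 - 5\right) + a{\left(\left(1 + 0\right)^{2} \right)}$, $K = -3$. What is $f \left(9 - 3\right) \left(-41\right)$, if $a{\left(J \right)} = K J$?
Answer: $3567$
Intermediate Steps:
$a{\left(J \right)} = - 3 J$
$f = - \frac{29}{2}$ ($f = -1 + \frac{4 \left(-1 - 5\right) - 3 \left(1 + 0\right)^{2}}{2} = -1 + \frac{4 \left(-1 - 5\right) - 3 \cdot 1^{2}}{2} = -1 + \frac{4 \left(-6\right) - 3}{2} = -1 + \frac{-24 - 3}{2} = -1 + \frac{1}{2} \left(-27\right) = -1 - \frac{27}{2} = - \frac{29}{2} \approx -14.5$)
$f \left(9 - 3\right) \left(-41\right) = - \frac{29 \left(9 - 3\right)}{2} \left(-41\right) = \left(- \frac{29}{2}\right) 6 \left(-41\right) = \left(-87\right) \left(-41\right) = 3567$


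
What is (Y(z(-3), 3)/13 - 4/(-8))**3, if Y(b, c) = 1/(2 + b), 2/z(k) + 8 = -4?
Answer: 3723875/23393656 ≈ 0.15918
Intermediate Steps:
z(k) = -1/6 (z(k) = 2/(-8 - 4) = 2/(-12) = 2*(-1/12) = -1/6)
(Y(z(-3), 3)/13 - 4/(-8))**3 = (1/((2 - 1/6)*13) - 4/(-8))**3 = ((1/13)/(11/6) - 4*(-1/8))**3 = ((6/11)*(1/13) + 1/2)**3 = (6/143 + 1/2)**3 = (155/286)**3 = 3723875/23393656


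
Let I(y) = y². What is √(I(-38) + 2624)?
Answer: 6*√113 ≈ 63.781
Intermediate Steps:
√(I(-38) + 2624) = √((-38)² + 2624) = √(1444 + 2624) = √4068 = 6*√113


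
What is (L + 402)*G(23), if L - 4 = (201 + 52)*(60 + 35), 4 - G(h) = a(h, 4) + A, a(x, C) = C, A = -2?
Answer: 48882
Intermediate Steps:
G(h) = 2 (G(h) = 4 - (4 - 2) = 4 - 1*2 = 4 - 2 = 2)
L = 24039 (L = 4 + (201 + 52)*(60 + 35) = 4 + 253*95 = 4 + 24035 = 24039)
(L + 402)*G(23) = (24039 + 402)*2 = 24441*2 = 48882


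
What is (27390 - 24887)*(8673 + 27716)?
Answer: 91081667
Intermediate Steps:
(27390 - 24887)*(8673 + 27716) = 2503*36389 = 91081667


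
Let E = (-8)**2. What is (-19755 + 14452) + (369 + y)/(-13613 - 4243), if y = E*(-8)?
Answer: -94690225/17856 ≈ -5303.0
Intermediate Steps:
E = 64
y = -512 (y = 64*(-8) = -512)
(-19755 + 14452) + (369 + y)/(-13613 - 4243) = (-19755 + 14452) + (369 - 512)/(-13613 - 4243) = -5303 - 143/(-17856) = -5303 - 143*(-1/17856) = -5303 + 143/17856 = -94690225/17856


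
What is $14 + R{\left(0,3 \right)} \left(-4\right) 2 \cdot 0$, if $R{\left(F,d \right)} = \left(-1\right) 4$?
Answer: $14$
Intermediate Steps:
$R{\left(F,d \right)} = -4$
$14 + R{\left(0,3 \right)} \left(-4\right) 2 \cdot 0 = 14 - 4 \left(-4\right) 2 \cdot 0 = 14 - 4 \left(\left(-8\right) 0\right) = 14 - 0 = 14 + 0 = 14$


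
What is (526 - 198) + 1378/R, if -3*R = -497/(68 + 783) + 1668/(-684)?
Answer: 124309321/73309 ≈ 1695.7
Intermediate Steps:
R = 146618/145521 (R = -(-497/(68 + 783) + 1668/(-684))/3 = -(-497/851 + 1668*(-1/684))/3 = -(-497*1/851 - 139/57)/3 = -(-497/851 - 139/57)/3 = -1/3*(-146618/48507) = 146618/145521 ≈ 1.0075)
(526 - 198) + 1378/R = (526 - 198) + 1378/(146618/145521) = 328 + 1378*(145521/146618) = 328 + 100263969/73309 = 124309321/73309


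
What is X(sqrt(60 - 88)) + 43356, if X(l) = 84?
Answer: 43440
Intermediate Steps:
X(sqrt(60 - 88)) + 43356 = 84 + 43356 = 43440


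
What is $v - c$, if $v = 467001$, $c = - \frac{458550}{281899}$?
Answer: $\frac{131647573449}{281899} \approx 4.67 \cdot 10^{5}$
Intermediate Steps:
$c = - \frac{458550}{281899}$ ($c = \left(-458550\right) \frac{1}{281899} = - \frac{458550}{281899} \approx -1.6266$)
$v - c = 467001 - - \frac{458550}{281899} = 467001 + \frac{458550}{281899} = \frac{131647573449}{281899}$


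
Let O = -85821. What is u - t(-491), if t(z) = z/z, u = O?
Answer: -85822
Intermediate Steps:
u = -85821
t(z) = 1
u - t(-491) = -85821 - 1*1 = -85821 - 1 = -85822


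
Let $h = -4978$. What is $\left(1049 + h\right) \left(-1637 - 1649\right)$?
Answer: $12910694$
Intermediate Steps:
$\left(1049 + h\right) \left(-1637 - 1649\right) = \left(1049 - 4978\right) \left(-1637 - 1649\right) = \left(-3929\right) \left(-3286\right) = 12910694$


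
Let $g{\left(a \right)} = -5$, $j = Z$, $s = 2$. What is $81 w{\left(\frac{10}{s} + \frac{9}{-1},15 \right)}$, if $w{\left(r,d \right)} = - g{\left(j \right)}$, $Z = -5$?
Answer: $405$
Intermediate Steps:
$j = -5$
$w{\left(r,d \right)} = 5$ ($w{\left(r,d \right)} = \left(-1\right) \left(-5\right) = 5$)
$81 w{\left(\frac{10}{s} + \frac{9}{-1},15 \right)} = 81 \cdot 5 = 405$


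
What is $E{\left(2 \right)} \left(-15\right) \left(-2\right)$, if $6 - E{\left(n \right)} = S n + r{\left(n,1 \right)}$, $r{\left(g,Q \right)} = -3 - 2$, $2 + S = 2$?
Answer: $330$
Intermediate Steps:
$S = 0$ ($S = -2 + 2 = 0$)
$r{\left(g,Q \right)} = -5$ ($r{\left(g,Q \right)} = -3 - 2 = -5$)
$E{\left(n \right)} = 11$ ($E{\left(n \right)} = 6 - \left(0 n - 5\right) = 6 - \left(0 - 5\right) = 6 - -5 = 6 + 5 = 11$)
$E{\left(2 \right)} \left(-15\right) \left(-2\right) = 11 \left(-15\right) \left(-2\right) = \left(-165\right) \left(-2\right) = 330$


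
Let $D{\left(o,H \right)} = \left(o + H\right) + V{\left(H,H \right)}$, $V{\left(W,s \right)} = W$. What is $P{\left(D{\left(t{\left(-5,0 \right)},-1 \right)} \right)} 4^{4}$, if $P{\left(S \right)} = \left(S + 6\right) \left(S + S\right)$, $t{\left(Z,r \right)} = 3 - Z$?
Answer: $36864$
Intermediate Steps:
$D{\left(o,H \right)} = o + 2 H$ ($D{\left(o,H \right)} = \left(o + H\right) + H = \left(H + o\right) + H = o + 2 H$)
$P{\left(S \right)} = 2 S \left(6 + S\right)$ ($P{\left(S \right)} = \left(6 + S\right) 2 S = 2 S \left(6 + S\right)$)
$P{\left(D{\left(t{\left(-5,0 \right)},-1 \right)} \right)} 4^{4} = 2 \left(\left(3 - -5\right) + 2 \left(-1\right)\right) \left(6 + \left(\left(3 - -5\right) + 2 \left(-1\right)\right)\right) 4^{4} = 2 \left(\left(3 + 5\right) - 2\right) \left(6 + \left(\left(3 + 5\right) - 2\right)\right) 256 = 2 \left(8 - 2\right) \left(6 + \left(8 - 2\right)\right) 256 = 2 \cdot 6 \left(6 + 6\right) 256 = 2 \cdot 6 \cdot 12 \cdot 256 = 144 \cdot 256 = 36864$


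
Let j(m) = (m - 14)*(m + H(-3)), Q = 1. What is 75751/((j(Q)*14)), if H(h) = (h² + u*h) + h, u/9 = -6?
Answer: -5827/2366 ≈ -2.4628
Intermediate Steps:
u = -54 (u = 9*(-6) = -54)
H(h) = h² - 53*h (H(h) = (h² - 54*h) + h = h² - 53*h)
j(m) = (-14 + m)*(168 + m) (j(m) = (m - 14)*(m - 3*(-53 - 3)) = (-14 + m)*(m - 3*(-56)) = (-14 + m)*(m + 168) = (-14 + m)*(168 + m))
75751/((j(Q)*14)) = 75751/(((-2352 + 1² + 154*1)*14)) = 75751/(((-2352 + 1 + 154)*14)) = 75751/((-2197*14)) = 75751/(-30758) = 75751*(-1/30758) = -5827/2366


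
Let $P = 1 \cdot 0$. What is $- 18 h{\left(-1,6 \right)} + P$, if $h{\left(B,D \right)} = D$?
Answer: $-108$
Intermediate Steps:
$P = 0$
$- 18 h{\left(-1,6 \right)} + P = \left(-18\right) 6 + 0 = -108 + 0 = -108$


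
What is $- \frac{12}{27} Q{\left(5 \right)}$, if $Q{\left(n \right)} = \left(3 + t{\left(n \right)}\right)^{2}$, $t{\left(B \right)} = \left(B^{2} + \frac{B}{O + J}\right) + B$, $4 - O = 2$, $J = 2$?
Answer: $- \frac{18769}{36} \approx -521.36$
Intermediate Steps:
$O = 2$ ($O = 4 - 2 = 2$)
$t{\left(B \right)} = B^{2} + \frac{5 B}{4}$ ($t{\left(B \right)} = \left(B^{2} + \frac{B}{2 + 2}\right) + B = \left(B^{2} + \frac{B}{4}\right) + B = B^{2} + \frac{5 B}{4}$)
$Q{\left(n \right)} = \left(3 + \frac{n \left(5 + 4 n\right)}{4}\right)^{2}$
$- \frac{12}{27} Q{\left(5 \right)} = - \frac{12}{27} \frac{\left(12 + 5 \left(5 + 4 \cdot 5\right)\right)^{2}}{16} = \left(-12\right) \frac{1}{27} \frac{\left(12 + 5 \left(5 + 20\right)\right)^{2}}{16} = - \frac{4 \frac{\left(12 + 5 \cdot 25\right)^{2}}{16}}{9} = - \frac{4 \frac{\left(12 + 125\right)^{2}}{16}}{9} = - \frac{4 \frac{137^{2}}{16}}{9} = - \frac{4 \cdot \frac{1}{16} \cdot 18769}{9} = \left(- \frac{4}{9}\right) \frac{18769}{16} = - \frac{18769}{36}$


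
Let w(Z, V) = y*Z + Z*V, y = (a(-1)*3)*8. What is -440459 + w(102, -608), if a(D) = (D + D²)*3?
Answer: -502475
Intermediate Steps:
a(D) = 3*D + 3*D²
y = 0 (y = ((3*(-1)*(1 - 1))*3)*8 = ((3*(-1)*0)*3)*8 = (0*3)*8 = 0*8 = 0)
w(Z, V) = V*Z (w(Z, V) = 0*Z + Z*V = 0 + V*Z = V*Z)
-440459 + w(102, -608) = -440459 - 608*102 = -440459 - 62016 = -502475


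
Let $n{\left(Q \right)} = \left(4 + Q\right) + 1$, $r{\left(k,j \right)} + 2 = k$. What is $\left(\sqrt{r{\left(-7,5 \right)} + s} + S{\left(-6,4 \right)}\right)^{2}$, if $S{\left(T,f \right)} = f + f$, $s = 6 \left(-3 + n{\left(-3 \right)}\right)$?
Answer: $\left(8 + i \sqrt{15}\right)^{2} \approx 49.0 + 61.968 i$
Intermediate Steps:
$r{\left(k,j \right)} = -2 + k$
$n{\left(Q \right)} = 5 + Q$
$s = -6$ ($s = 6 \left(-3 + \left(5 - 3\right)\right) = 6 \left(-3 + 2\right) = 6 \left(-1\right) = -6$)
$S{\left(T,f \right)} = 2 f$
$\left(\sqrt{r{\left(-7,5 \right)} + s} + S{\left(-6,4 \right)}\right)^{2} = \left(\sqrt{\left(-2 - 7\right) - 6} + 2 \cdot 4\right)^{2} = \left(\sqrt{-9 - 6} + 8\right)^{2} = \left(\sqrt{-15} + 8\right)^{2} = \left(i \sqrt{15} + 8\right)^{2} = \left(8 + i \sqrt{15}\right)^{2}$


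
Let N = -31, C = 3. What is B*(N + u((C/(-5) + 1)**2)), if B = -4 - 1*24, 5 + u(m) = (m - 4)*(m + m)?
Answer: 651504/625 ≈ 1042.4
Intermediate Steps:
u(m) = -5 + 2*m*(-4 + m) (u(m) = -5 + (m - 4)*(m + m) = -5 + (-4 + m)*(2*m) = -5 + 2*m*(-4 + m))
B = -28 (B = -4 - 24 = -28)
B*(N + u((C/(-5) + 1)**2)) = -28*(-31 + (-5 - 8*(3/(-5) + 1)**2 + 2*((3/(-5) + 1)**2)**2)) = -28*(-31 + (-5 - 8*(3*(-1/5) + 1)**2 + 2*((3*(-1/5) + 1)**2)**2)) = -28*(-31 + (-5 - 8*(-3/5 + 1)**2 + 2*((-3/5 + 1)**2)**2)) = -28*(-31 + (-5 - 8*(2/5)**2 + 2*((2/5)**2)**2)) = -28*(-31 + (-5 - 8*4/25 + 2*(4/25)**2)) = -28*(-31 + (-5 - 32/25 + 2*(16/625))) = -28*(-31 + (-5 - 32/25 + 32/625)) = -28*(-31 - 3893/625) = -28*(-23268/625) = 651504/625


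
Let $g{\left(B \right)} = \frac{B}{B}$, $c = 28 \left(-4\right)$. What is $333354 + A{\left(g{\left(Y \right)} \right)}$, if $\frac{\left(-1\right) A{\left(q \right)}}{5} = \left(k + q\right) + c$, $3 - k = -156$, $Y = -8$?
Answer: $333114$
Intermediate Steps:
$c = -112$
$g{\left(B \right)} = 1$
$k = 159$ ($k = 3 - -156 = 3 + 156 = 159$)
$A{\left(q \right)} = -235 - 5 q$ ($A{\left(q \right)} = - 5 \left(\left(159 + q\right) - 112\right) = - 5 \left(47 + q\right) = -235 - 5 q$)
$333354 + A{\left(g{\left(Y \right)} \right)} = 333354 - 240 = 333114$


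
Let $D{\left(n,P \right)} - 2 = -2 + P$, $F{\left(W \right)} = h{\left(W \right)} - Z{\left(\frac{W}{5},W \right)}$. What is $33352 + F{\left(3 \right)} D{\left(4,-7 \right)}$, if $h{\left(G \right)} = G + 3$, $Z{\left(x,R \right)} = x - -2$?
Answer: $\frac{166641}{5} \approx 33328.0$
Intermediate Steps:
$Z{\left(x,R \right)} = 2 + x$ ($Z{\left(x,R \right)} = x + 2 = 2 + x$)
$h{\left(G \right)} = 3 + G$
$F{\left(W \right)} = 1 + \frac{4 W}{5}$ ($F{\left(W \right)} = \left(3 + W\right) - \left(2 + \frac{W}{5}\right) = 1 + \frac{4 W}{5}$)
$D{\left(n,P \right)} = P$ ($D{\left(n,P \right)} = 2 + \left(-2 + P\right) = P$)
$33352 + F{\left(3 \right)} D{\left(4,-7 \right)} = 33352 + \left(1 + \frac{4}{5} \cdot 3\right) \left(-7\right) = 33352 + \left(1 + \frac{12}{5}\right) \left(-7\right) = 33352 + \frac{17}{5} \left(-7\right) = 33352 - \frac{119}{5} = \frac{166641}{5}$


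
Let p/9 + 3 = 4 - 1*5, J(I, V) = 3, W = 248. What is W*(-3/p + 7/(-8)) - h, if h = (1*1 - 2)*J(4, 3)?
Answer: -580/3 ≈ -193.33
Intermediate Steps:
p = -36 (p = -27 + 9*(4 - 1*5) = -27 + 9*(4 - 5) = -27 + 9*(-1) = -27 - 9 = -36)
h = -3 (h = (1*1 - 2)*3 = (1 - 2)*3 = -1*3 = -3)
W*(-3/p + 7/(-8)) - h = 248*(-3/(-36) + 7/(-8)) - 1*(-3) = 248*(-3*(-1/36) + 7*(-⅛)) + 3 = 248*(1/12 - 7/8) + 3 = 248*(-19/24) + 3 = -589/3 + 3 = -580/3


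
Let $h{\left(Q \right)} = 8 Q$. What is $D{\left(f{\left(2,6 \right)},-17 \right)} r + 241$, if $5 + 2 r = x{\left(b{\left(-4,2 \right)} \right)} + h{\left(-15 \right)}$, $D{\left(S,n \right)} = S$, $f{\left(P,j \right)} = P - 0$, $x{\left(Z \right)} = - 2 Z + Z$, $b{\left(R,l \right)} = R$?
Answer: $120$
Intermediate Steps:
$x{\left(Z \right)} = - Z$
$f{\left(P,j \right)} = P$ ($f{\left(P,j \right)} = P + 0 = P$)
$r = - \frac{121}{2}$ ($r = - \frac{5}{2} + \frac{\left(-1\right) \left(-4\right) + 8 \left(-15\right)}{2} = - \frac{5}{2} + \frac{4 - 120}{2} = - \frac{5}{2} + \frac{1}{2} \left(-116\right) = - \frac{5}{2} - 58 = - \frac{121}{2} \approx -60.5$)
$D{\left(f{\left(2,6 \right)},-17 \right)} r + 241 = 2 \left(- \frac{121}{2}\right) + 241 = -121 + 241 = 120$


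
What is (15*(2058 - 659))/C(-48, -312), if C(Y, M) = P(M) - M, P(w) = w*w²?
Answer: -6995/10123672 ≈ -0.00069095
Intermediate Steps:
P(w) = w³
C(Y, M) = M³ - M
(15*(2058 - 659))/C(-48, -312) = (15*(2058 - 659))/((-312)³ - 1*(-312)) = (15*1399)/(-30371328 + 312) = 20985/(-30371016) = 20985*(-1/30371016) = -6995/10123672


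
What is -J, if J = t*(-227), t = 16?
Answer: 3632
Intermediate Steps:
J = -3632 (J = 16*(-227) = -3632)
-J = -1*(-3632) = 3632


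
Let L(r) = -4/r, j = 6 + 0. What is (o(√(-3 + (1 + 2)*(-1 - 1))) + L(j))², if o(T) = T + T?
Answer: -320/9 - 8*I ≈ -35.556 - 8.0*I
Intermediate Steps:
o(T) = 2*T
j = 6
(o(√(-3 + (1 + 2)*(-1 - 1))) + L(j))² = (2*√(-3 + (1 + 2)*(-1 - 1)) - 4/6)² = (2*√(-3 + 3*(-2)) - 4*⅙)² = (2*√(-3 - 6) - ⅔)² = (2*√(-9) - ⅔)² = (2*(3*I) - ⅔)² = (6*I - ⅔)² = (-⅔ + 6*I)²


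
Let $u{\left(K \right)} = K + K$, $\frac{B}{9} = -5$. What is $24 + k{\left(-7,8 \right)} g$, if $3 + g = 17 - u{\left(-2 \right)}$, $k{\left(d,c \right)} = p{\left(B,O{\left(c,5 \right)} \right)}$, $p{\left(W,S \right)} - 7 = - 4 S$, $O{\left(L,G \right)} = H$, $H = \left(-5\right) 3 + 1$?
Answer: $1158$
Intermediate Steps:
$H = -14$ ($H = -15 + 1 = -14$)
$O{\left(L,G \right)} = -14$
$B = -45$ ($B = 9 \left(-5\right) = -45$)
$p{\left(W,S \right)} = 7 - 4 S$
$k{\left(d,c \right)} = 63$ ($k{\left(d,c \right)} = 7 - -56 = 7 + 56 = 63$)
$u{\left(K \right)} = 2 K$
$g = 18$ ($g = -3 + \left(17 - 2 \left(-2\right)\right) = -3 + \left(17 - -4\right) = -3 + \left(17 + 4\right) = -3 + 21 = 18$)
$24 + k{\left(-7,8 \right)} g = 24 + 63 \cdot 18 = 24 + 1134 = 1158$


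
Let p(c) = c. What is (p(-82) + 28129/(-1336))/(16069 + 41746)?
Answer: -137681/77240840 ≈ -0.0017825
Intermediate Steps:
(p(-82) + 28129/(-1336))/(16069 + 41746) = (-82 + 28129/(-1336))/(16069 + 41746) = (-82 + 28129*(-1/1336))/57815 = (-82 - 28129/1336)*(1/57815) = -137681/1336*1/57815 = -137681/77240840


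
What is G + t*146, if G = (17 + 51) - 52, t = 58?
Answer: 8484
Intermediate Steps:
G = 16 (G = 68 - 52 = 16)
G + t*146 = 16 + 58*146 = 16 + 8468 = 8484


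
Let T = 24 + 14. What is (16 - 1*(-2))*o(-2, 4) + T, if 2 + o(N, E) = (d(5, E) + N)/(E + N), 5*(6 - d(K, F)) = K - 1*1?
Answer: 154/5 ≈ 30.800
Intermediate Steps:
d(K, F) = 31/5 - K/5 (d(K, F) = 6 - (K - 1*1)/5 = 6 - (K - 1)/5 = 6 - (-1 + K)/5 = 6 + (⅕ - K/5) = 31/5 - K/5)
o(N, E) = -2 + (26/5 + N)/(E + N) (o(N, E) = -2 + ((31/5 - ⅕*5) + N)/(E + N) = -2 + ((31/5 - 1) + N)/(E + N) = -2 + (26/5 + N)/(E + N))
T = 38
(16 - 1*(-2))*o(-2, 4) + T = (16 - 1*(-2))*((26/5 - 1*(-2) - 2*4)/(4 - 2)) + 38 = (16 + 2)*((26/5 + 2 - 8)/2) + 38 = 18*((½)*(-⅘)) + 38 = 18*(-⅖) + 38 = -36/5 + 38 = 154/5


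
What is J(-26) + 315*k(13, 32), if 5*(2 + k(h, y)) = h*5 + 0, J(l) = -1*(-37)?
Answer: 3502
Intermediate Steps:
J(l) = 37
k(h, y) = -2 + h (k(h, y) = -2 + (h*5 + 0)/5 = -2 + (5*h + 0)/5 = -2 + (5*h)/5 = -2 + h)
J(-26) + 315*k(13, 32) = 37 + 315*(-2 + 13) = 37 + 315*11 = 37 + 3465 = 3502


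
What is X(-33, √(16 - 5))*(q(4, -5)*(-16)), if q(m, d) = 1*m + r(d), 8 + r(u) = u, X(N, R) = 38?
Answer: 5472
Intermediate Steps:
r(u) = -8 + u
q(m, d) = -8 + d + m (q(m, d) = 1*m + (-8 + d) = m + (-8 + d) = -8 + d + m)
X(-33, √(16 - 5))*(q(4, -5)*(-16)) = 38*((-8 - 5 + 4)*(-16)) = 38*(-9*(-16)) = 38*144 = 5472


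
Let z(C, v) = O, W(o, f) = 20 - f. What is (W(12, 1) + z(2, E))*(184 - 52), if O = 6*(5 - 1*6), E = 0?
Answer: 1716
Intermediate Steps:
O = -6 (O = 6*(5 - 6) = 6*(-1) = -6)
z(C, v) = -6
(W(12, 1) + z(2, E))*(184 - 52) = ((20 - 1*1) - 6)*(184 - 52) = ((20 - 1) - 6)*132 = (19 - 6)*132 = 13*132 = 1716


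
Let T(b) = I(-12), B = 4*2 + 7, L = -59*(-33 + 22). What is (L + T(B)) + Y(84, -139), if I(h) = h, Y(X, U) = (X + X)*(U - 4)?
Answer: -23387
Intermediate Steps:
Y(X, U) = 2*X*(-4 + U) (Y(X, U) = (2*X)*(-4 + U) = 2*X*(-4 + U))
L = 649 (L = -59*(-11) = 649)
B = 15 (B = 8 + 7 = 15)
T(b) = -12
(L + T(B)) + Y(84, -139) = (649 - 12) + 2*84*(-4 - 139) = 637 + 2*84*(-143) = 637 - 24024 = -23387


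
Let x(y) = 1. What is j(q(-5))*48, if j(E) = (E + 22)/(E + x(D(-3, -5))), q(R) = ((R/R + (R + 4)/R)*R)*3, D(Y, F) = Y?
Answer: -192/17 ≈ -11.294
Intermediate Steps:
q(R) = 3*R*(1 + (4 + R)/R) (q(R) = ((1 + (4 + R)/R)*R)*3 = (R*(1 + (4 + R)/R))*3 = 3*R*(1 + (4 + R)/R))
j(E) = (22 + E)/(1 + E) (j(E) = (E + 22)/(E + 1) = (22 + E)/(1 + E))
j(q(-5))*48 = ((22 + (12 + 6*(-5)))/(1 + (12 + 6*(-5))))*48 = ((22 + (12 - 30))/(1 + (12 - 30)))*48 = ((22 - 18)/(1 - 18))*48 = (4/(-17))*48 = -1/17*4*48 = -4/17*48 = -192/17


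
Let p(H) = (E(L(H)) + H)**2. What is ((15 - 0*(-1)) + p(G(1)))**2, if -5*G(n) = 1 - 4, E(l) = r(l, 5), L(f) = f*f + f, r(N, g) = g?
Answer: 1343281/625 ≈ 2149.3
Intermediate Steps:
L(f) = f + f**2 (L(f) = f**2 + f = f + f**2)
E(l) = 5
G(n) = 3/5 (G(n) = -(1 - 4)/5 = -1/5*(-3) = 3/5)
p(H) = (5 + H)**2
((15 - 0*(-1)) + p(G(1)))**2 = ((15 - 0*(-1)) + (5 + 3/5)**2)**2 = ((15 - 1*0) + (28/5)**2)**2 = ((15 + 0) + 784/25)**2 = (15 + 784/25)**2 = (1159/25)**2 = 1343281/625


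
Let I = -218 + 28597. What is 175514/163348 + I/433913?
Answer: 40396729587/35439410362 ≈ 1.1399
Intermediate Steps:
I = 28379
175514/163348 + I/433913 = 175514/163348 + 28379/433913 = 175514*(1/163348) + 28379*(1/433913) = 87757/81674 + 28379/433913 = 40396729587/35439410362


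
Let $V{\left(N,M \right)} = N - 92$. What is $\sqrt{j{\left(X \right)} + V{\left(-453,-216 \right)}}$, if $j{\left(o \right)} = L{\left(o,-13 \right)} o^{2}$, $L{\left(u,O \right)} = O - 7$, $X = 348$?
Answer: $5 i \sqrt{96905} \approx 1556.5 i$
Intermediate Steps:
$V{\left(N,M \right)} = -92 + N$
$L{\left(u,O \right)} = -7 + O$ ($L{\left(u,O \right)} = O - 7 = -7 + O$)
$j{\left(o \right)} = - 20 o^{2}$ ($j{\left(o \right)} = \left(-7 - 13\right) o^{2} = - 20 o^{2}$)
$\sqrt{j{\left(X \right)} + V{\left(-453,-216 \right)}} = \sqrt{- 20 \cdot 348^{2} - 545} = \sqrt{\left(-20\right) 121104 - 545} = \sqrt{-2422080 - 545} = \sqrt{-2422625} = 5 i \sqrt{96905}$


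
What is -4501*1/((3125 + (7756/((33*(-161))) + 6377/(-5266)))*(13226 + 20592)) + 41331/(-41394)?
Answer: -415331055090432179/415946378267700254 ≈ -0.99852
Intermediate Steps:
-4501*1/((3125 + (7756/((33*(-161))) + 6377/(-5266)))*(13226 + 20592)) + 41331/(-41394) = -4501*1/(33818*(3125 + (7756/(-5313) + 6377*(-1/5266)))) + 41331*(-1/41394) = -4501*1/(33818*(3125 + (7756*(-1/5313) - 6377/5266))) - 13777/13798 = -4501*1/(33818*(3125 + (-1108/759 - 6377/5266))) - 13777/13798 = -4501*1/(33818*(3125 - 10674871/3996894)) - 13777/13798 = -4501/(33818*(12479618879/3996894)) - 13777/13798 = -4501/211017875625011/1998447 - 13777/13798 = -4501*1998447/211017875625011 - 13777/13798 = -1285001421/30145410803573 - 13777/13798 = -415331055090432179/415946378267700254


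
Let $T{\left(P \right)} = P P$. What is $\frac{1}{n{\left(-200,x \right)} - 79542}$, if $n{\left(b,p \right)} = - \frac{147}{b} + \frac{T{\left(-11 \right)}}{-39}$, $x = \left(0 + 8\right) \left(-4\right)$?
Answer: $- \frac{7800}{620446067} \approx -1.2572 \cdot 10^{-5}$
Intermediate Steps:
$T{\left(P \right)} = P^{2}$
$x = -32$ ($x = 8 \left(-4\right) = -32$)
$n{\left(b,p \right)} = - \frac{121}{39} - \frac{147}{b}$ ($n{\left(b,p \right)} = - \frac{147}{b} + \frac{\left(-11\right)^{2}}{-39} = - \frac{147}{b} + 121 \left(- \frac{1}{39}\right) = - \frac{147}{b} - \frac{121}{39} = - \frac{121}{39} - \frac{147}{b}$)
$\frac{1}{n{\left(-200,x \right)} - 79542} = \frac{1}{\left(- \frac{121}{39} - \frac{147}{-200}\right) - 79542} = \frac{1}{\left(- \frac{121}{39} - - \frac{147}{200}\right) - 79542} = \frac{1}{\left(- \frac{121}{39} + \frac{147}{200}\right) - 79542} = \frac{1}{- \frac{18467}{7800} - 79542} = \frac{1}{- \frac{620446067}{7800}} = - \frac{7800}{620446067}$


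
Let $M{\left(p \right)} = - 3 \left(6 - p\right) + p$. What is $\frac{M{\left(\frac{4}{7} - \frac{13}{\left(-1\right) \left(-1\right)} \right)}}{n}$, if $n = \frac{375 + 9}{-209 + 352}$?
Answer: $- \frac{11297}{448} \approx -25.217$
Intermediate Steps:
$M{\left(p \right)} = -18 + 4 p$ ($M{\left(p \right)} = \left(-18 + 3 p\right) + p = -18 + 4 p$)
$n = \frac{384}{143} \approx 2.6853$
$\frac{M{\left(\frac{4}{7} - \frac{13}{\left(-1\right) \left(-1\right)} \right)}}{n} = \frac{-18 + 4 \left(\frac{4}{7} - \frac{13}{\left(-1\right) \left(-1\right)}\right)}{\frac{384}{143}} = \left(-18 + 4 \left(4 \cdot \frac{1}{7} - \frac{13}{1}\right)\right) \frac{143}{384} = \left(-18 + 4 \left(\frac{4}{7} - 13\right)\right) \frac{143}{384} = \left(-18 + 4 \left(- \frac{87}{7}\right)\right) \frac{143}{384} = \left(-18 - \frac{348}{7}\right) \frac{143}{384} = \left(- \frac{474}{7}\right) \frac{143}{384} = - \frac{11297}{448}$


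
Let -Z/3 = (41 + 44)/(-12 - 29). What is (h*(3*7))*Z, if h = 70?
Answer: 374850/41 ≈ 9142.7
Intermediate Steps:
Z = 255/41 (Z = -3*(41 + 44)/(-12 - 29) = -255/(-41) = -255*(-1)/41 = -3*(-85/41) = 255/41 ≈ 6.2195)
(h*(3*7))*Z = (70*(3*7))*(255/41) = (70*21)*(255/41) = 1470*(255/41) = 374850/41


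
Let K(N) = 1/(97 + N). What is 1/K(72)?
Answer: 169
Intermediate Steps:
1/K(72) = 1/(1/(97 + 72)) = 1/(1/169) = 169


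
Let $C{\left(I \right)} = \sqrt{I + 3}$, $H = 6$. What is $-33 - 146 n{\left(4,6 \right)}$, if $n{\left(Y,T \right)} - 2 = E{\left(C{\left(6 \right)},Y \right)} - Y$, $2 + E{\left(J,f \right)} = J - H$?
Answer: $989$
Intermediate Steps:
$C{\left(I \right)} = \sqrt{3 + I}$
$E{\left(J,f \right)} = -8 + J$ ($E{\left(J,f \right)} = -2 + \left(J - 6\right) = -2 + \left(-6 + J\right) = -8 + J$)
$n{\left(Y,T \right)} = -3 - Y$ ($n{\left(Y,T \right)} = 2 - \left(8 + Y - \sqrt{3 + 6}\right) = 2 - \left(8 - 3 + Y\right) = 2 - \left(5 + Y\right) = -3 - Y$)
$-33 - 146 n{\left(4,6 \right)} = -33 - 146 \left(-3 - 4\right) = -33 - -1022 = -33 + 1022 = 989$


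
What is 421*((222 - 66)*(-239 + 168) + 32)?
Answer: -4649524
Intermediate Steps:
421*((222 - 66)*(-239 + 168) + 32) = 421*(156*(-71) + 32) = 421*(-11076 + 32) = 421*(-11044) = -4649524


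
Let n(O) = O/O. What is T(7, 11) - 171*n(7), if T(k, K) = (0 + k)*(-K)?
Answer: -248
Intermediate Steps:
T(k, K) = -K*k (T(k, K) = k*(-K) = -K*k)
n(O) = 1
T(7, 11) - 171*n(7) = -1*11*7 - 171*1 = -77 - 171 = -248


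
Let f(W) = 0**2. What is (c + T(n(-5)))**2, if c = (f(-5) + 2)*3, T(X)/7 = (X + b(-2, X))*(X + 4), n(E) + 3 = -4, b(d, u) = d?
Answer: 38025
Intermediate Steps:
f(W) = 0
n(E) = -7 (n(E) = -3 - 4 = -7)
T(X) = 7*(-2 + X)*(4 + X) (T(X) = 7*((X - 2)*(X + 4)) = 7*((-2 + X)*(4 + X)) = 7*(-2 + X)*(4 + X))
c = 6 (c = (0 + 2)*3 = 2*3 = 6)
(c + T(n(-5)))**2 = (6 + (-56 + 7*(-7)**2 + 14*(-7)))**2 = (6 + (-56 + 7*49 - 98))**2 = (6 + (-56 + 343 - 98))**2 = (6 + 189)**2 = 195**2 = 38025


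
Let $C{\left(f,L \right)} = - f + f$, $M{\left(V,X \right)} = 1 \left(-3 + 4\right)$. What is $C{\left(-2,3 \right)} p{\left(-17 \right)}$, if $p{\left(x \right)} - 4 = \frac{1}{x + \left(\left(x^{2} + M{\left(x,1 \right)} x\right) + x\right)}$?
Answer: $0$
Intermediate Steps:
$M{\left(V,X \right)} = 1$ ($M{\left(V,X \right)} = 1 \cdot 1 = 1$)
$p{\left(x \right)} = 4 + \frac{1}{x^{2} + 3 x}$ ($p{\left(x \right)} = 4 + \frac{1}{x + \left(\left(x^{2} + 1 x\right) + x\right)} = 4 + \frac{1}{x + \left(\left(x^{2} + x\right) + x\right)} = 4 + \frac{1}{x + \left(\left(x + x^{2}\right) + x\right)} = 4 + \frac{1}{x + \left(x^{2} + 2 x\right)} = 4 + \frac{1}{x^{2} + 3 x}$)
$C{\left(f,L \right)} = 0$
$C{\left(-2,3 \right)} p{\left(-17 \right)} = 0 \frac{1 + 4 \left(-17\right)^{2} + 12 \left(-17\right)}{\left(-17\right) \left(3 - 17\right)} = 0 \left(- \frac{1 + 4 \cdot 289 - 204}{17 \left(-14\right)}\right) = 0 \left(\left(- \frac{1}{17}\right) \left(- \frac{1}{14}\right) \left(1 + 1156 - 204\right)\right) = 0 \left(\left(- \frac{1}{17}\right) \left(- \frac{1}{14}\right) 953\right) = 0 \cdot \frac{953}{238} = 0$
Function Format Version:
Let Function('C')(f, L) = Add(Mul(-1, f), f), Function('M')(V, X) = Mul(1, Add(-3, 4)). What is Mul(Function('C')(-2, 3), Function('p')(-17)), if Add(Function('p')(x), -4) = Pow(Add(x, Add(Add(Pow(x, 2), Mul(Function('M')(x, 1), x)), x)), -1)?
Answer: 0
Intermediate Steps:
Function('M')(V, X) = 1 (Function('M')(V, X) = Mul(1, 1) = 1)
Function('p')(x) = Add(4, Pow(Add(Pow(x, 2), Mul(3, x)), -1)) (Function('p')(x) = Add(4, Pow(Add(x, Add(Add(Pow(x, 2), Mul(1, x)), x)), -1)) = Add(4, Pow(Add(x, Add(Add(Pow(x, 2), x), x)), -1)) = Add(4, Pow(Add(x, Add(Add(x, Pow(x, 2)), x)), -1)) = Add(4, Pow(Add(x, Add(Pow(x, 2), Mul(2, x))), -1)) = Add(4, Pow(Add(Pow(x, 2), Mul(3, x)), -1)))
Function('C')(f, L) = 0
Mul(Function('C')(-2, 3), Function('p')(-17)) = Mul(0, Mul(Pow(-17, -1), Pow(Add(3, -17), -1), Add(1, Mul(4, Pow(-17, 2)), Mul(12, -17)))) = Mul(0, Mul(Rational(-1, 17), Pow(-14, -1), Add(1, Mul(4, 289), -204))) = Mul(0, Mul(Rational(-1, 17), Rational(-1, 14), Add(1, 1156, -204))) = Mul(0, Mul(Rational(-1, 17), Rational(-1, 14), 953)) = Mul(0, Rational(953, 238)) = 0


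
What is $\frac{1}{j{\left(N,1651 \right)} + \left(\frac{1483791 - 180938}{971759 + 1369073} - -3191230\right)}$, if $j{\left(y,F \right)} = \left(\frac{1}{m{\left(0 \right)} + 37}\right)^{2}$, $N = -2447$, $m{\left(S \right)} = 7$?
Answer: $\frac{283240672}{903886287498075} \approx 3.1336 \cdot 10^{-7}$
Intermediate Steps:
$j{\left(y,F \right)} = \frac{1}{1936}$ ($j{\left(y,F \right)} = \left(\frac{1}{7 + 37}\right)^{2} = \left(\frac{1}{44}\right)^{2} = \frac{1}{1936}$)
$\frac{1}{j{\left(N,1651 \right)} + \left(\frac{1483791 - 180938}{971759 + 1369073} - -3191230\right)} = \frac{1}{\frac{1}{1936} + \left(\frac{1483791 - 180938}{971759 + 1369073} - -3191230\right)} = \frac{1}{\frac{1}{1936} + \left(\frac{1302853}{2340832} + 3191230\right)} = \frac{1}{\frac{1}{1936} + \frac{7470134606213}{2340832}} = \frac{1}{\frac{903886287498075}{283240672}} = \frac{283240672}{903886287498075}$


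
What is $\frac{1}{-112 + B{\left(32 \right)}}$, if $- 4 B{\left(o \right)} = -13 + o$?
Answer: $- \frac{4}{467} \approx -0.0085653$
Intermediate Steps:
$B{\left(o \right)} = \frac{13}{4} - \frac{o}{4}$ ($B{\left(o \right)} = - \frac{-13 + o}{4} = \frac{13}{4} - \frac{o}{4}$)
$\frac{1}{-112 + B{\left(32 \right)}} = \frac{1}{-112 + \left(\frac{13}{4} - 8\right)} = \frac{1}{-112 - \frac{19}{4}} = \frac{1}{- \frac{467}{4}} = - \frac{4}{467}$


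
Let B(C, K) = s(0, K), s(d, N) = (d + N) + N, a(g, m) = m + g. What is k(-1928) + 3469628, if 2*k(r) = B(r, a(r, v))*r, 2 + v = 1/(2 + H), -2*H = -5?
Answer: 64712156/9 ≈ 7.1902e+6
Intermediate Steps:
H = 5/2 (H = -1/2*(-5) = 5/2 ≈ 2.5000)
v = -16/9 (v = -2 + 1/(2 + 5/2) = -2 + 1/(9/2) = -2 + 2/9 = -16/9 ≈ -1.7778)
a(g, m) = g + m
s(d, N) = d + 2*N (s(d, N) = (N + d) + N = d + 2*N)
B(C, K) = 2*K (B(C, K) = 0 + 2*K = 2*K)
k(r) = r*(-32/9 + 2*r)/2 (k(r) = ((2*(r - 16/9))*r)/2 = ((2*(-16/9 + r))*r)/2 = ((-32/9 + 2*r)*r)/2 = (r*(-32/9 + 2*r))/2 = r*(-32/9 + 2*r)/2)
k(-1928) + 3469628 = (1/9)*(-1928)*(-16 + 9*(-1928)) + 3469628 = (1/9)*(-1928)*(-16 - 17352) + 3469628 = (1/9)*(-1928)*(-17368) + 3469628 = 33485504/9 + 3469628 = 64712156/9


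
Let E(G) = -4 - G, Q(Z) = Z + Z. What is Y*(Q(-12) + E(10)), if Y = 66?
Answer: -2508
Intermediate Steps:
Q(Z) = 2*Z
Y*(Q(-12) + E(10)) = 66*(2*(-12) + (-4 - 1*10)) = 66*(-24 + (-4 - 10)) = 66*(-24 - 14) = 66*(-38) = -2508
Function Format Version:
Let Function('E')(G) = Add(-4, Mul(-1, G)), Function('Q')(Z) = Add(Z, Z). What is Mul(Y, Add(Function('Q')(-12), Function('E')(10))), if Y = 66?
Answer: -2508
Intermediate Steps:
Function('Q')(Z) = Mul(2, Z)
Mul(Y, Add(Function('Q')(-12), Function('E')(10))) = Mul(66, Add(Mul(2, -12), Add(-4, Mul(-1, 10)))) = Mul(66, Add(-24, Add(-4, -10))) = Mul(66, Add(-24, -14)) = Mul(66, -38) = -2508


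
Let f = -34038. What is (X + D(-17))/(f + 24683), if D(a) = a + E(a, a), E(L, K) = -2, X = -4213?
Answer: 4232/9355 ≈ 0.45238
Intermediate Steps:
D(a) = -2 + a (D(a) = a - 2 = -2 + a)
(X + D(-17))/(f + 24683) = (-4213 + (-2 - 17))/(-34038 + 24683) = (-4213 - 19)/(-9355) = -4232*(-1/9355) = 4232/9355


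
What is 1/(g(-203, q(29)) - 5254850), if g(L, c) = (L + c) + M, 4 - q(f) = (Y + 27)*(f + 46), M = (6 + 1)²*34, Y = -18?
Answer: -1/5254058 ≈ -1.9033e-7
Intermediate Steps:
M = 1666 (M = 7²*34 = 49*34 = 1666)
q(f) = -410 - 9*f (q(f) = 4 - (-18 + 27)*(f + 46) = 4 - 9*(46 + f) = 4 - (414 + 9*f) = 4 + (-414 - 9*f) = -410 - 9*f)
g(L, c) = 1666 + L + c (g(L, c) = (L + c) + 1666 = 1666 + L + c)
1/(g(-203, q(29)) - 5254850) = 1/((1666 - 203 + (-410 - 9*29)) - 5254850) = 1/((1666 - 203 + (-410 - 261)) - 5254850) = 1/((1666 - 203 - 671) - 5254850) = 1/(792 - 5254850) = 1/(-5254058) = -1/5254058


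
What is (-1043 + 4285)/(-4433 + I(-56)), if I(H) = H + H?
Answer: -3242/4545 ≈ -0.71331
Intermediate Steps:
I(H) = 2*H
(-1043 + 4285)/(-4433 + I(-56)) = (-1043 + 4285)/(-4433 + 2*(-56)) = 3242/(-4433 - 112) = 3242/(-4545) = 3242*(-1/4545) = -3242/4545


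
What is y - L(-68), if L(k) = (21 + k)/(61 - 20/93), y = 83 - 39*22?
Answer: -4376704/5653 ≈ -774.23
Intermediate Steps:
y = -775 (y = 83 - 858 = -775)
L(k) = 1953/5653 + 93*k/5653 (L(k) = (21 + k)/(61 - 20*1/93) = (21 + k)/(61 - 20/93) = (21 + k)/(5653/93) = (21 + k)*(93/5653) = 1953/5653 + 93*k/5653)
y - L(-68) = -775 - (1953/5653 + (93/5653)*(-68)) = -775 - (1953/5653 - 6324/5653) = -775 - 1*(-4371/5653) = -775 + 4371/5653 = -4376704/5653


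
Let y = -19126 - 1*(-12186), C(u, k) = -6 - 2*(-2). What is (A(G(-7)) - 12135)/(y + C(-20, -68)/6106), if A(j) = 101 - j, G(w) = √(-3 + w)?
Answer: 36739802/21187821 + 3053*I*√10/21187821 ≈ 1.734 + 0.00045566*I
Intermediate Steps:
C(u, k) = -2 (C(u, k) = -6 + 4 = -2)
y = -6940 (y = -19126 + 12186 = -6940)
(A(G(-7)) - 12135)/(y + C(-20, -68)/6106) = ((101 - √(-3 - 7)) - 12135)/(-6940 - 2/6106) = ((101 - √(-10)) - 12135)/(-6940 - 2*1/6106) = ((101 - I*√10) - 12135)/(-6940 - 1/3053) = ((101 - I*√10) - 12135)/(-21187821/3053) = (-12034 - I*√10)*(-3053/21187821) = 36739802/21187821 + 3053*I*√10/21187821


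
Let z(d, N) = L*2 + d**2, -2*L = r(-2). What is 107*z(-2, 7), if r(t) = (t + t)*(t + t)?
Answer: -1284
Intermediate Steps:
r(t) = 4*t**2 (r(t) = (2*t)*(2*t) = 4*t**2)
L = -8 (L = -2*(-2)**2 = -2*4 = -1/2*16 = -8)
z(d, N) = -16 + d**2 (z(d, N) = -8*2 + d**2 = -16 + d**2)
107*z(-2, 7) = 107*(-16 + (-2)**2) = 107*(-16 + 4) = 107*(-12) = -1284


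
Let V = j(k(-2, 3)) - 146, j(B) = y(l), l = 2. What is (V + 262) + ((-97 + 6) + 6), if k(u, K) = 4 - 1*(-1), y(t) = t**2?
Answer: 35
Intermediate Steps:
k(u, K) = 5 (k(u, K) = 4 + 1 = 5)
j(B) = 4 (j(B) = 2**2 = 4)
V = -142 (V = 4 - 146 = -142)
(V + 262) + ((-97 + 6) + 6) = (-142 + 262) + ((-97 + 6) + 6) = 120 + (-91 + 6) = 120 - 85 = 35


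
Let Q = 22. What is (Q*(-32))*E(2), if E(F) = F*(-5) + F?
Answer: 5632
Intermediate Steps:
E(F) = -4*F (E(F) = -5*F + F = -4*F)
(Q*(-32))*E(2) = (22*(-32))*(-4*2) = -704*(-8) = 5632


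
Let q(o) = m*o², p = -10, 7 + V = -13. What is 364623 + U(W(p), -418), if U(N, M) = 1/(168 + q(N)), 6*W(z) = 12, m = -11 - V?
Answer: 74383093/204 ≈ 3.6462e+5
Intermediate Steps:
V = -20 (V = -7 - 13 = -20)
m = 9 (m = -11 - 1*(-20) = -11 + 20 = 9)
W(z) = 2 (W(z) = (⅙)*12 = 2)
q(o) = 9*o²
U(N, M) = 1/(168 + 9*N²)
364623 + U(W(p), -418) = 364623 + 1/(3*(56 + 3*2²)) = 364623 + 1/(3*(56 + 3*4)) = 364623 + 1/(3*(56 + 12)) = 364623 + (⅓)/68 = 364623 + (⅓)*(1/68) = 364623 + 1/204 = 74383093/204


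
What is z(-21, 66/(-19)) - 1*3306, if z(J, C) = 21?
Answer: -3285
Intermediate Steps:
z(-21, 66/(-19)) - 1*3306 = 21 - 1*3306 = 21 - 3306 = -3285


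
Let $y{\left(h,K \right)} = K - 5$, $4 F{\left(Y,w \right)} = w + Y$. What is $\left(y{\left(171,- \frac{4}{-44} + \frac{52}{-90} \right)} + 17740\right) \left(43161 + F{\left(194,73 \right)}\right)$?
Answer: $\frac{126492811502}{165} \approx 7.6662 \cdot 10^{8}$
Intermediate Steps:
$F{\left(Y,w \right)} = \frac{Y}{4} + \frac{w}{4}$ ($F{\left(Y,w \right)} = \frac{w + Y}{4} = \frac{Y + w}{4} = \frac{Y}{4} + \frac{w}{4}$)
$y{\left(h,K \right)} = -5 + K$
$\left(y{\left(171,- \frac{4}{-44} + \frac{52}{-90} \right)} + 17740\right) \left(43161 + F{\left(194,73 \right)}\right) = \left(\left(-5 + \left(- \frac{4}{-44} + \frac{52}{-90}\right)\right) + 17740\right) \left(43161 + \left(\frac{1}{4} \cdot 194 + \frac{1}{4} \cdot 73\right)\right) = \left(\left(-5 + \left(\left(-4\right) \left(- \frac{1}{44}\right) + 52 \left(- \frac{1}{90}\right)\right)\right) + 17740\right) \left(43161 + \left(\frac{97}{2} + \frac{73}{4}\right)\right) = \left(\left(-5 + \left(\frac{1}{11} - \frac{26}{45}\right)\right) + 17740\right) \left(43161 + \frac{267}{4}\right) = \left(\left(-5 - \frac{241}{495}\right) + 17740\right) \frac{172911}{4} = \left(- \frac{2716}{495} + 17740\right) \frac{172911}{4} = \frac{8778584}{495} \cdot \frac{172911}{4} = \frac{126492811502}{165}$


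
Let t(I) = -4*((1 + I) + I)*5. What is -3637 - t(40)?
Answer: -2017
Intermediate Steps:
t(I) = -20 - 40*I (t(I) = -4*(1 + 2*I)*5 = (-4 - 8*I)*5 = -20 - 40*I)
-3637 - t(40) = -3637 - (-20 - 40*40) = -3637 - (-20 - 1600) = -3637 - 1*(-1620) = -3637 + 1620 = -2017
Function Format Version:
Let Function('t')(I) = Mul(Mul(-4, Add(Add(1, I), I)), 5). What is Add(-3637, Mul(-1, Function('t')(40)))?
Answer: -2017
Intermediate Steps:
Function('t')(I) = Add(-20, Mul(-40, I)) (Function('t')(I) = Mul(Mul(-4, Add(1, Mul(2, I))), 5) = Mul(Add(-4, Mul(-8, I)), 5) = Add(-20, Mul(-40, I)))
Add(-3637, Mul(-1, Function('t')(40))) = Add(-3637, Mul(-1, Add(-20, Mul(-40, 40)))) = Add(-3637, Mul(-1, Add(-20, -1600))) = Add(-3637, Mul(-1, -1620)) = Add(-3637, 1620) = -2017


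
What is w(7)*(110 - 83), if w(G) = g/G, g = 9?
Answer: 243/7 ≈ 34.714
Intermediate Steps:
w(G) = 9/G
w(7)*(110 - 83) = (9/7)*(110 - 83) = (9*(1/7))*27 = (9/7)*27 = 243/7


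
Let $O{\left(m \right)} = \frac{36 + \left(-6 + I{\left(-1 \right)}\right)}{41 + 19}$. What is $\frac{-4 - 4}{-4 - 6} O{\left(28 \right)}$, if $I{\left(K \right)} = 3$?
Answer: $\frac{11}{25} \approx 0.44$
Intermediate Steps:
$O{\left(m \right)} = \frac{11}{20}$ ($O{\left(m \right)} = \frac{36 + \left(-6 + 3\right)}{41 + 19} = \frac{36 - 3}{60} = 33 \cdot \frac{1}{60} = \frac{11}{20}$)
$\frac{-4 - 4}{-4 - 6} O{\left(28 \right)} = \frac{-4 - 4}{-4 - 6} \cdot \frac{11}{20} = - \frac{8}{-10} \cdot \frac{11}{20} = \left(-8\right) \left(- \frac{1}{10}\right) \frac{11}{20} = \frac{4}{5} \cdot \frac{11}{20} = \frac{11}{25}$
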